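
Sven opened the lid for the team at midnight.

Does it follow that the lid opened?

'Sven opened the lid' is the causative; it entails the inchoative 'the lid opened'.

yes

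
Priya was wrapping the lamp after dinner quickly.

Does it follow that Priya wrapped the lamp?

no

'was wrapping' is progressive; for an accomplishment like 'wrap the lamp', it doesn't entail completion.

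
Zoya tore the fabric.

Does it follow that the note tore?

no

Nothing is said about any note; only the fabric is affected.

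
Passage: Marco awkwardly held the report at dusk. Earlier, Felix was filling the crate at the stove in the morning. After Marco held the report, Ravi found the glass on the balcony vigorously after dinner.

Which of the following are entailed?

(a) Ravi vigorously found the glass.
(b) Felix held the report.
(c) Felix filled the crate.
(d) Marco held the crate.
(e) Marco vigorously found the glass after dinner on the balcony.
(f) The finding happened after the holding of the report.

(a), (f)

(a) Entailed — every conjunct here is already in the original finding event.
(b) Not entailed — the passage has Marco holding the report, not Felix.
(c) Not entailed — 'was filling' is progressive on an accomplishment; it does not entail the completed 'filled'.
(d) Not entailed — Marco held the report, not the crate; the crate belongs to the filling event.
(e) Not entailed — the passage has Ravi finding the glass, not Marco.
(f) Entailed — the narrative places the holding before the finding.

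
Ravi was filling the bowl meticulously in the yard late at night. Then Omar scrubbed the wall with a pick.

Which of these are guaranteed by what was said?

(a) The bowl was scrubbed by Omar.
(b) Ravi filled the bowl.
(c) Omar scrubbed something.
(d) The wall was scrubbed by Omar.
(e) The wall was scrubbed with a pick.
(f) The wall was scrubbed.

(a) Not entailed — Omar scrubbed the wall, not the bowl; the bowl belongs to the filling event.
(b) Not entailed — 'was filling' is progressive on an accomplishment; it does not entail the completed 'filled'.
(c) Entailed — dropping 'with a pick' and generalizing the patient leaves a sub-description the original still satisfies.
(d) Entailed — the original entails any weakening of itself; this just drops 'with a pick'.
(e) Entailed — generalizing the agent leaves a sub-description the original still satisfies.
(f) Entailed — dropping 'with a pick' and generalizing the agent leaves a sub-description the original still satisfies.

(c), (d), (e), (f)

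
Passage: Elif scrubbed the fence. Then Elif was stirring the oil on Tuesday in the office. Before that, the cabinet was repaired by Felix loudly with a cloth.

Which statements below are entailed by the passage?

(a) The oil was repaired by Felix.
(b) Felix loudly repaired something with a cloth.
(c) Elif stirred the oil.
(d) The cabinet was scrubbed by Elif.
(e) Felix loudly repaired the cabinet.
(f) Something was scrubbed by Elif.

(a) Not entailed — Felix repaired the cabinet, not the oil; the oil belongs to the stirring event.
(b) Entailed — the original entails any weakening of itself; this just generalizes the patient.
(c) Entailed — 'stir' is an activity; 'was stirring' entails that some stirring happened, so 'stirred' holds.
(d) Not entailed — Elif scrubbed the fence, not the cabinet; the cabinet belongs to the repairing event.
(e) Entailed — this follows by dropping conjuncts from the repairing event's description.
(f) Entailed — the original entails any weakening of itself; this just generalizes the patient.

(b), (c), (e), (f)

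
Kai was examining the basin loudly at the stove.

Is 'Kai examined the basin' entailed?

yes

'examine' is atelic; if Kai was examining the basin, then Kai examined the basin (for some time).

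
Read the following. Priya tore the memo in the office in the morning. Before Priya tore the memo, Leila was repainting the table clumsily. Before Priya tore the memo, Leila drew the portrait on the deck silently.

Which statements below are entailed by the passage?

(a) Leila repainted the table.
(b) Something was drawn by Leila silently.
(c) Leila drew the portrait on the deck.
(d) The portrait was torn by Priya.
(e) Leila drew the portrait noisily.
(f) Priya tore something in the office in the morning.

(b), (c), (f)

(a) Not entailed — 'was repainting' is progressive on an accomplishment; it does not entail the completed 'repainted'.
(b) Entailed — every conjunct here is already in the original drawing event.
(c) Entailed — the original entails any weakening of itself; this just drops 'silently'.
(d) Not entailed — Priya tore the memo, not the portrait; the portrait belongs to the drawing event.
(e) Not entailed — 'noisily' adds a manner not in (and inconsistent with) the original.
(f) Entailed — generalizing the patient leaves a sub-description the original still satisfies.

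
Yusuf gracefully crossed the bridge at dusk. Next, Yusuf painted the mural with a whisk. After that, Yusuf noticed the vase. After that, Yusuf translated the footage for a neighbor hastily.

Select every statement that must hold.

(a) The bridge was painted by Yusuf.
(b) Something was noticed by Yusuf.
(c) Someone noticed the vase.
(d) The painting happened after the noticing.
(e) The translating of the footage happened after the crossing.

(a) Not entailed — Yusuf painted the mural, not the bridge; the bridge belongs to the crossing event.
(b) Entailed — the original entails any weakening of itself; this just generalizes the patient.
(c) Entailed — this follows by dropping conjuncts from the noticing event's description.
(d) Not entailed — the narrative places the painting before the noticing, not after.
(e) Entailed — the narrative places the crossing before the translating.

(b), (c), (e)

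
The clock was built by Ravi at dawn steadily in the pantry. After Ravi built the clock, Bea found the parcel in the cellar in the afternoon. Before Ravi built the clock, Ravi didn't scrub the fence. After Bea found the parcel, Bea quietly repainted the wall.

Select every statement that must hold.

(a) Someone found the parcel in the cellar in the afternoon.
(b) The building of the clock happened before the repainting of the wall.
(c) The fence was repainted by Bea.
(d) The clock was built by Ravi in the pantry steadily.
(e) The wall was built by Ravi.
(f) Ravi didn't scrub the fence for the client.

(a), (b), (d), (f)

(a) Entailed — every conjunct here is already in the original finding event.
(b) Entailed — the narrative places the building before the repainting.
(c) Not entailed — Bea repainted the wall, not the fence; the fence belongs to the scrubbing event.
(d) Entailed — dropping 'at dawn' leaves a sub-description the original still satisfies.
(e) Not entailed — Ravi built the clock, not the wall; the wall belongs to the repainting event.
(f) Entailed — under negation, adding a further restriction is entailed: if no such scrubbing event occurred, none occurred for the client either.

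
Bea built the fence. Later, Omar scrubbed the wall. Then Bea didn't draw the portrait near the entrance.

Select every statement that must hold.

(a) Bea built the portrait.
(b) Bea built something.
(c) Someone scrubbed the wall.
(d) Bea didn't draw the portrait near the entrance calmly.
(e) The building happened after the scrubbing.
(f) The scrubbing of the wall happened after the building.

(a) Not entailed — Bea built the fence, not the portrait; the portrait belongs to the drawing event.
(b) Entailed — every conjunct here is already in the original building event.
(c) Entailed — generalizing the agent leaves a sub-description the original still satisfies.
(d) Entailed — under negation, adding a further restriction is entailed: if no such drawing event occurred, none occurred calmly either.
(e) Not entailed — the narrative places the building before the scrubbing, not after.
(f) Entailed — the narrative places the building before the scrubbing.

(b), (c), (d), (f)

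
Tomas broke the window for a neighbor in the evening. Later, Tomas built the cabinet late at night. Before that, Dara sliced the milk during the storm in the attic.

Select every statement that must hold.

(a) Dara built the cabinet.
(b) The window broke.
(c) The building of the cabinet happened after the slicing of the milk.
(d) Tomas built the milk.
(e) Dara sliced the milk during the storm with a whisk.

(b), (c)

(a) Not entailed — the passage has Tomas building the cabinet, not Dara.
(b) Entailed — 'Tomas broke the window' is causative; it entails the inchoative 'the window broke'.
(c) Entailed — the narrative places the slicing before the building.
(d) Not entailed — Tomas built the cabinet, not the milk; the milk belongs to the slicing event.
(e) Not entailed — 'with a whisk' adds information not in the original event.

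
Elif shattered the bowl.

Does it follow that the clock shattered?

Nothing is said about any clock; only the bowl is affected.

no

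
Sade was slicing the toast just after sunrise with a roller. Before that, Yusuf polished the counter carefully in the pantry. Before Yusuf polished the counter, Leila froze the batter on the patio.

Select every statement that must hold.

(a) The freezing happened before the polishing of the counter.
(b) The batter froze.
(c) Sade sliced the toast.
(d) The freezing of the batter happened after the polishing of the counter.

(a), (b)

(a) Entailed — the narrative places the freezing before the polishing.
(b) Entailed — 'Leila froze the batter' is causative; it entails the inchoative 'the batter froze'.
(c) Not entailed — 'was slicing' is progressive on an accomplishment; it does not entail the completed 'sliced'.
(d) Not entailed — the narrative places the freezing before the polishing, not after.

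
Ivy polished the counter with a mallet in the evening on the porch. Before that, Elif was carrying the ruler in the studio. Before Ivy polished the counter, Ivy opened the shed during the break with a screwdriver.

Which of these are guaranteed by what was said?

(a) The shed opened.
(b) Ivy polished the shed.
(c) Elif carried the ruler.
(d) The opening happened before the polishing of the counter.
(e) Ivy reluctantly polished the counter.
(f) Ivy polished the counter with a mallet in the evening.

(a) Entailed — 'Ivy opened the shed' is causative; it entails the inchoative 'the shed opened'.
(b) Not entailed — Ivy polished the counter, not the shed; the shed belongs to the opening event.
(c) Entailed — 'carry' is an activity; 'was carrying' entails that some carrying happened, so 'carried' holds.
(d) Entailed — the narrative places the opening before the polishing.
(e) Not entailed — 'reluctantly' adds information not in the original event.
(f) Entailed — dropping 'on the porch' leaves a sub-description the original still satisfies.

(a), (c), (d), (f)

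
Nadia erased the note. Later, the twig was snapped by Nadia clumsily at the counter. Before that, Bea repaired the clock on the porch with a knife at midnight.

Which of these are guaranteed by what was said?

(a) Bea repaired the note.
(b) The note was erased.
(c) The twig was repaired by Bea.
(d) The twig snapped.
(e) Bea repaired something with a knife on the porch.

(a) Not entailed — Bea repaired the clock, not the note; the note belongs to the erasing event.
(b) Entailed — every conjunct here is already in the original erasing event.
(c) Not entailed — Bea repaired the clock, not the twig; the twig belongs to the snapping event.
(d) Entailed — 'Nadia snapped the twig' is causative; it entails the inchoative 'the twig snapped'.
(e) Entailed — the original entails any weakening of itself; this just drops 'at midnight' and generalizes the patient.

(b), (d), (e)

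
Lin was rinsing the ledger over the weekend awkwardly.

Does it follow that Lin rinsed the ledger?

yes

'rinse' is atelic; if Lin was rinsing the ledger, then Lin rinsed the ledger (for some time).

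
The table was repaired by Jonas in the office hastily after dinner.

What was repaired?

the table

'the table' marks the patient of the repairing event.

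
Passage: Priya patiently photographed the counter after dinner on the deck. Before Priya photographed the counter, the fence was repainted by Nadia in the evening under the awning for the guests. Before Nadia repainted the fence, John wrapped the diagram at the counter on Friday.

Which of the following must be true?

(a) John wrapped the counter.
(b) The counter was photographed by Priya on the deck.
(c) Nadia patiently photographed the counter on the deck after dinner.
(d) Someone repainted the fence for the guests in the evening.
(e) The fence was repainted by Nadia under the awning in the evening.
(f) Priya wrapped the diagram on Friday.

(a) Not entailed — John wrapped the diagram, not the counter; the counter belongs to the photographing event.
(b) Entailed — dropping 'after dinner', 'patiently' leaves a sub-description the original still satisfies.
(c) Not entailed — the passage has Priya photographing the counter, not Nadia.
(d) Entailed — every conjunct here is already in the original repainting event.
(e) Entailed — every conjunct here is already in the original repainting event.
(f) Not entailed — the passage has John wrapping the diagram, not Priya.

(b), (d), (e)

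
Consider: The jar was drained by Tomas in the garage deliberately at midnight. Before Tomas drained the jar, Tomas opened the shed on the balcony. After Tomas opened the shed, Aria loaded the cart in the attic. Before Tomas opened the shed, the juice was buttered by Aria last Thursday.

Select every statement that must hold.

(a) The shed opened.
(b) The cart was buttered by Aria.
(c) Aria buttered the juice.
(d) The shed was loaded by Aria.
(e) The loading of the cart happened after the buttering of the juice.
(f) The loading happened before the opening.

(a) Entailed — 'Tomas opened the shed' is causative; it entails the inchoative 'the shed opened'.
(b) Not entailed — Aria buttered the juice, not the cart; the cart belongs to the loading event.
(c) Entailed — the original entails any weakening of itself; this just drops 'last Thursday'.
(d) Not entailed — Aria loaded the cart, not the shed; the shed belongs to the opening event.
(e) Entailed — the narrative places the buttering before the loading.
(f) Not entailed — the narrative places the opening before the loading, not after.

(a), (c), (e)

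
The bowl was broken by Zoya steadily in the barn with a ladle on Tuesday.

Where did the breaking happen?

'in the barn' marks the location of the breaking event.

in the barn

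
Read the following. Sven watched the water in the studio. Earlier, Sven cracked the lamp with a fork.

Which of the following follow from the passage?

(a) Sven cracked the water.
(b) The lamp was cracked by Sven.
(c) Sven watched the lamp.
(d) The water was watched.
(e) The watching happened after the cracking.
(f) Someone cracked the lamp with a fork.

(b), (d), (e), (f)

(a) Not entailed — Sven cracked the lamp, not the water; the water belongs to the watching event.
(b) Entailed — the original entails any weakening of itself; this just drops 'with a fork'.
(c) Not entailed — Sven watched the water, not the lamp; the lamp belongs to the cracking event.
(d) Entailed — the original entails any weakening of itself; this just drops 'in the studio' and generalizes the agent.
(e) Entailed — the narrative places the cracking before the watching.
(f) Entailed — this follows by dropping conjuncts from the cracking event's description.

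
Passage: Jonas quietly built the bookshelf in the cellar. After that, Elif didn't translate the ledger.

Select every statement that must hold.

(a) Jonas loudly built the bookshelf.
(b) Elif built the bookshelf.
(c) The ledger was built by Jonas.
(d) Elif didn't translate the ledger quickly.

(a) Not entailed — 'loudly' adds a manner not in (and inconsistent with) the original.
(b) Not entailed — the passage has Jonas building the bookshelf, not Elif.
(c) Not entailed — Jonas built the bookshelf, not the ledger; the ledger belongs to the translating event.
(d) Entailed — under negation, adding a further restriction is entailed: if no such translating event occurred, none occurred quickly either.

(d)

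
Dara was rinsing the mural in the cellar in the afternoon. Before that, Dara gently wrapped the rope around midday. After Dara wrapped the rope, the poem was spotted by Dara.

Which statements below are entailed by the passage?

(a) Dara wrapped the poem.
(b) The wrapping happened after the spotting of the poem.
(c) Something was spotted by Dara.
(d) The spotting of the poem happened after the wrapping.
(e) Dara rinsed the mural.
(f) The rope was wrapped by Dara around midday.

(c), (d), (e), (f)

(a) Not entailed — Dara wrapped the rope, not the poem; the poem belongs to the spotting event.
(b) Not entailed — the narrative places the wrapping before the spotting, not after.
(c) Entailed — generalizing the patient leaves a sub-description the original still satisfies.
(d) Entailed — the narrative places the wrapping before the spotting.
(e) Entailed — 'rinse' is an activity; 'was rinsing' entails that some rinsing happened, so 'rinsed' holds.
(f) Entailed — this follows by dropping conjuncts from the wrapping event's description.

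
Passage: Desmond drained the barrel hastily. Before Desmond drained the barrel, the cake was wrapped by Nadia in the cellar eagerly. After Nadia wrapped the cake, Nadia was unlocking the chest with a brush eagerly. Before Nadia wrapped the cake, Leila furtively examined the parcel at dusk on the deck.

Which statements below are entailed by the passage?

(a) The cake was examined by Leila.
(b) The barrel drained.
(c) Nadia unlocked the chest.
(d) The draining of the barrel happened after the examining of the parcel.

(a) Not entailed — Leila examined the parcel, not the cake; the cake belongs to the wrapping event.
(b) Entailed — 'Desmond drained the barrel' is causative; it entails the inchoative 'the barrel drained'.
(c) Not entailed — 'was unlocking' is progressive on an accomplishment; it does not entail the completed 'unlocked'.
(d) Entailed — the narrative places the examining before the draining.

(b), (d)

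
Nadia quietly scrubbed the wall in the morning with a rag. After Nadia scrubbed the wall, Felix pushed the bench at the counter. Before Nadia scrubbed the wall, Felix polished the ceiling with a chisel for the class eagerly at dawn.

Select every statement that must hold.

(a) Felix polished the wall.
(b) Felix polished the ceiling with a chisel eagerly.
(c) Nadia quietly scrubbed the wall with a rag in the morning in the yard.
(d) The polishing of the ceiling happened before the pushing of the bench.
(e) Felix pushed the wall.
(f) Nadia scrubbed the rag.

(b), (d)

(a) Not entailed — Felix polished the ceiling, not the wall; the wall belongs to the scrubbing event.
(b) Entailed — the original entails any weakening of itself; this just drops 'at dawn', 'for the class'.
(c) Not entailed — 'in the yard' adds information not in the original event.
(d) Entailed — the narrative places the polishing before the pushing.
(e) Not entailed — Felix pushed the bench, not the wall; the wall belongs to the scrubbing event.
(f) Not entailed — the rag is the instrument, not what was scrubbed.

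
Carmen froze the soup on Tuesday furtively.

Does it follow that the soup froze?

yes

'Carmen froze the soup' is the causative; it entails the inchoative 'the soup froze'.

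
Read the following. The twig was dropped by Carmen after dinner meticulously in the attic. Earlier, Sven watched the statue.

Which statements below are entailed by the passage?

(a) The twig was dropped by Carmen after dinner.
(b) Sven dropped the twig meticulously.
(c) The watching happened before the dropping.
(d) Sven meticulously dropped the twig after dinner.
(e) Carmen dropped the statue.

(a) Entailed — every conjunct here is already in the original dropping event.
(b) Not entailed — the passage has Carmen dropping the twig, not Sven.
(c) Entailed — the narrative places the watching before the dropping.
(d) Not entailed — the passage has Carmen dropping the twig, not Sven.
(e) Not entailed — Carmen dropped the twig, not the statue; the statue belongs to the watching event.

(a), (c)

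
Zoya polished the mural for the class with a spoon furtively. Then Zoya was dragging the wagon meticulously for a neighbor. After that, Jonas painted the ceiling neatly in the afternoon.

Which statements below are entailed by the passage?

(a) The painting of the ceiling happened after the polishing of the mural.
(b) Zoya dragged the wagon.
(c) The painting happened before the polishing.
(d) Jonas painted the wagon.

(a), (b)

(a) Entailed — the narrative places the polishing before the painting.
(b) Entailed — 'drag' is an activity; 'was dragging' entails that some dragging happened, so 'dragged' holds.
(c) Not entailed — the narrative places the polishing before the painting, not after.
(d) Not entailed — Jonas painted the ceiling, not the wagon; the wagon belongs to the dragging event.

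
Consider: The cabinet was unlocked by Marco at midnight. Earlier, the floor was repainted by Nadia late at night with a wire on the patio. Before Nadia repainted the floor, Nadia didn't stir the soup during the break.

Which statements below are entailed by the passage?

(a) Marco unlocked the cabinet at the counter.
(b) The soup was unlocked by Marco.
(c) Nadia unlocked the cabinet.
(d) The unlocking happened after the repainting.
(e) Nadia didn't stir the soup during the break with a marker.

(a) Not entailed — 'at the counter' adds information not in the original event.
(b) Not entailed — Marco unlocked the cabinet, not the soup; the soup belongs to the stirring event.
(c) Not entailed — the passage has Marco unlocking the cabinet, not Nadia.
(d) Entailed — the narrative places the repainting before the unlocking.
(e) Entailed — under negation, adding a further restriction is entailed: if no such stirring event occurred, none occurred with a marker either.

(d), (e)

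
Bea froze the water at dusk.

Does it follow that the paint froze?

no

Nothing is said about any paint; only the water is affected.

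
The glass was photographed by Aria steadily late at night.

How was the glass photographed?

steadily

'steadily' marks the manner of the photographing event.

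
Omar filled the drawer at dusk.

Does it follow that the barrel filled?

no

Nothing is said about any barrel; only the drawer is affected.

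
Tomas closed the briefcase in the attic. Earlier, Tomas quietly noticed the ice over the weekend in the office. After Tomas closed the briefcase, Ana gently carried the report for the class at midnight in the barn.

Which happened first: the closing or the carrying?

the closing

The connectives place the closing before the carrying.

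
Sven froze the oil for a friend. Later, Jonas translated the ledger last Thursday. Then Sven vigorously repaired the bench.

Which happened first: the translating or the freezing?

The connectives place the freezing before the translating.

the freezing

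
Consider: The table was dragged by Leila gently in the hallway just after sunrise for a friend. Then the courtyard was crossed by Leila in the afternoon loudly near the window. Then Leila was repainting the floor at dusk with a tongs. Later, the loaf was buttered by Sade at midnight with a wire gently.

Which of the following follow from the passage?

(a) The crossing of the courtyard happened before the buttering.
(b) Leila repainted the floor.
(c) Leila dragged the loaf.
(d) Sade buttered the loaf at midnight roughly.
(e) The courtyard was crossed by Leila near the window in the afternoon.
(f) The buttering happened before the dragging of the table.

(a), (e)

(a) Entailed — the narrative places the crossing before the buttering.
(b) Not entailed — 'was repainting' is progressive on an accomplishment; it does not entail the completed 'repainted'.
(c) Not entailed — Leila dragged the table, not the loaf; the loaf belongs to the buttering event.
(d) Not entailed — 'roughly' adds a manner not in (and inconsistent with) the original.
(e) Entailed — dropping 'loudly' leaves a sub-description the original still satisfies.
(f) Not entailed — the narrative places the dragging before the buttering, not after.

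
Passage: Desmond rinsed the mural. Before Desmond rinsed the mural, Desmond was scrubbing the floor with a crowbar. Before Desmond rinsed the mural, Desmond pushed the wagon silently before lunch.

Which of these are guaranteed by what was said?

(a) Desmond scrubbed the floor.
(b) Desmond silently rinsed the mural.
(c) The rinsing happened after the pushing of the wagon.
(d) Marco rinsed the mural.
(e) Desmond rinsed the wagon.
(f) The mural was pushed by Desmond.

(a) Entailed — 'scrub' is an activity; 'was scrubbing' entails that some scrubbing happened, so 'scrubbed' holds.
(b) Not entailed — 'silently' adds information not in the original event.
(c) Entailed — the narrative places the pushing before the rinsing.
(d) Not entailed — the passage has Desmond rinsing the mural, not Marco.
(e) Not entailed — Desmond rinsed the mural, not the wagon; the wagon belongs to the pushing event.
(f) Not entailed — Desmond pushed the wagon, not the mural; the mural belongs to the rinsing event.

(a), (c)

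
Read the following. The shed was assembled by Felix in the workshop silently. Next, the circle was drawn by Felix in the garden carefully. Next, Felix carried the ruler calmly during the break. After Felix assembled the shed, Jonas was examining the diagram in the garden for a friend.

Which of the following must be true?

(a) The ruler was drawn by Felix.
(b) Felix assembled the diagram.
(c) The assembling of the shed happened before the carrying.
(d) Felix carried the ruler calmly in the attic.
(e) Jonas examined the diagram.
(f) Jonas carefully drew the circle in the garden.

(c), (e)

(a) Not entailed — Felix drew the circle, not the ruler; the ruler belongs to the carrying event.
(b) Not entailed — Felix assembled the shed, not the diagram; the diagram belongs to the examining event.
(c) Entailed — the narrative places the assembling before the carrying.
(d) Not entailed — 'in the attic' adds information not in the original event.
(e) Entailed — 'examine' is an activity; 'was examining' entails that some examining happened, so 'examined' holds.
(f) Not entailed — the passage has Felix drawing the circle, not Jonas.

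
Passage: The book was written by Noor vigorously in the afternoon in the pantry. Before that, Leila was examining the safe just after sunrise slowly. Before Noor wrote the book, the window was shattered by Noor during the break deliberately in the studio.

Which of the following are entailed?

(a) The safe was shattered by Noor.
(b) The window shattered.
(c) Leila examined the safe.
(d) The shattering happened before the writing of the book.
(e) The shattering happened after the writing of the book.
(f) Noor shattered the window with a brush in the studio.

(b), (c), (d)

(a) Not entailed — Noor shattered the window, not the safe; the safe belongs to the examining event.
(b) Entailed — 'Noor shattered the window' is causative; it entails the inchoative 'the window shattered'.
(c) Entailed — 'examine' is an activity; 'was examining' entails that some examining happened, so 'examined' holds.
(d) Entailed — the narrative places the shattering before the writing.
(e) Not entailed — the narrative places the shattering before the writing, not after.
(f) Not entailed — 'with a brush' adds information not in the original event.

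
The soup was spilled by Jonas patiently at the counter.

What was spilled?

'the soup' marks the patient of the spilling event.

the soup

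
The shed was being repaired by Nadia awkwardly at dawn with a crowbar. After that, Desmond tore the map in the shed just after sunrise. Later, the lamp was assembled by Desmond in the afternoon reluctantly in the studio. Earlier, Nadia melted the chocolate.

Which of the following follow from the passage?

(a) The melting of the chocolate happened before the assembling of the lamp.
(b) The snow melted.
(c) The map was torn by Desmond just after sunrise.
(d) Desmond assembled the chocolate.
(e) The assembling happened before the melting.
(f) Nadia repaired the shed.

(a), (c)

(a) Entailed — the narrative places the melting before the assembling.
(b) Not entailed — the chocolate is what melted, not the snow.
(c) Entailed — every conjunct here is already in the original tearing event.
(d) Not entailed — Desmond assembled the lamp, not the chocolate; the chocolate belongs to the melting event.
(e) Not entailed — the narrative places the melting before the assembling, not after.
(f) Not entailed — 'was repairing' is progressive on an accomplishment; it does not entail the completed 'repaired'.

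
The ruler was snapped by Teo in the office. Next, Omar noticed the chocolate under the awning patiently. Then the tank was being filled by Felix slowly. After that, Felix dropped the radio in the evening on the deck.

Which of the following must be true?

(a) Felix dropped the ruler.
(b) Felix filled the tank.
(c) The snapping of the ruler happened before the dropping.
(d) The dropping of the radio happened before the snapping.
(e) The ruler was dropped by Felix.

(a) Not entailed — Felix dropped the radio, not the ruler; the ruler belongs to the snapping event.
(b) Not entailed — 'was filling' is progressive on an accomplishment; it does not entail the completed 'filled'.
(c) Entailed — the narrative places the snapping before the dropping.
(d) Not entailed — the narrative places the snapping before the dropping, not after.
(e) Not entailed — Felix dropped the radio, not the ruler; the ruler belongs to the snapping event.

(c)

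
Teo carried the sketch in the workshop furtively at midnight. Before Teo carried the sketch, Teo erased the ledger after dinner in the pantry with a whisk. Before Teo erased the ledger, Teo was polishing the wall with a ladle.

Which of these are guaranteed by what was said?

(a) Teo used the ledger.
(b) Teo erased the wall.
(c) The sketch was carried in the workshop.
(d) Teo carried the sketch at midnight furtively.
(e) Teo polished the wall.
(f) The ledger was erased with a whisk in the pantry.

(c), (d), (e), (f)

(a) Not entailed — the ledger is the patient, not an instrument — Teo used a whisk.
(b) Not entailed — Teo erased the ledger, not the wall; the wall belongs to the polishing event.
(c) Entailed — dropping 'furtively', 'at midnight' and generalizing the agent leaves a sub-description the original still satisfies.
(d) Entailed — the original entails any weakening of itself; this just drops 'in the workshop'.
(e) Entailed — 'polish' is an activity; 'was polishing' entails that some polishing happened, so 'polished' holds.
(f) Entailed — every conjunct here is already in the original erasing event.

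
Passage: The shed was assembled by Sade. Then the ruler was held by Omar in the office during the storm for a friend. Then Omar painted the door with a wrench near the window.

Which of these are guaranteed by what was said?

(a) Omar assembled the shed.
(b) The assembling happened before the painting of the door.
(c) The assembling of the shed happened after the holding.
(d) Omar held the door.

(a) Not entailed — the passage has Sade assembling the shed, not Omar.
(b) Entailed — the narrative places the assembling before the painting.
(c) Not entailed — the narrative places the assembling before the holding, not after.
(d) Not entailed — Omar held the ruler, not the door; the door belongs to the painting event.

(b)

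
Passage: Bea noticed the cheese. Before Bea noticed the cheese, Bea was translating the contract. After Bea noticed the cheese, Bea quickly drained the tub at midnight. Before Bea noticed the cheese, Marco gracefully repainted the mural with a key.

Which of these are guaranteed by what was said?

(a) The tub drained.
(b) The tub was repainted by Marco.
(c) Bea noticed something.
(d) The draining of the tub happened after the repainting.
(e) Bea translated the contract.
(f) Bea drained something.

(a) Entailed — 'Bea drained the tub' is causative; it entails the inchoative 'the tub drained'.
(b) Not entailed — Marco repainted the mural, not the tub; the tub belongs to the draining event.
(c) Entailed — every conjunct here is already in the original noticing event.
(d) Entailed — the narrative places the repainting before the draining.
(e) Not entailed — 'was translating' is progressive on an accomplishment; it does not entail the completed 'translated'.
(f) Entailed — the original entails any weakening of itself; this just drops 'at midnight', 'quickly' and generalizes the patient.

(a), (c), (d), (f)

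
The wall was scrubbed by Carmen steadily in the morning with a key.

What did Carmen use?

'with a key' marks the instrument of the scrubbing event.

a key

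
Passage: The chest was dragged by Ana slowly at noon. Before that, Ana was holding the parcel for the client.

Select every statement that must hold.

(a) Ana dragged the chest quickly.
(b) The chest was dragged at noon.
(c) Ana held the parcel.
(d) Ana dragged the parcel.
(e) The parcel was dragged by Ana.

(a) Not entailed — 'quickly' adds a manner not in (and inconsistent with) the original.
(b) Entailed — dropping 'slowly' and generalizing the agent leaves a sub-description the original still satisfies.
(c) Entailed — 'hold' is an activity; 'was holding' entails that some holding happened, so 'held' holds.
(d) Not entailed — Ana dragged the chest, not the parcel; the parcel belongs to the holding event.
(e) Not entailed — Ana dragged the chest, not the parcel; the parcel belongs to the holding event.

(b), (c)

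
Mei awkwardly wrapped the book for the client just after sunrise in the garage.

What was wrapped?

the book

'the book' marks the patient of the wrapping event.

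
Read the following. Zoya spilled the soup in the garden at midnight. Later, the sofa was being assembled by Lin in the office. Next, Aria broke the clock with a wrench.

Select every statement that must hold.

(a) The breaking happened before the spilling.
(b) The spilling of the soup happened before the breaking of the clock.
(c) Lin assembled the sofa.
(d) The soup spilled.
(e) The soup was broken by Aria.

(b), (d)

(a) Not entailed — the narrative places the spilling before the breaking, not after.
(b) Entailed — the narrative places the spilling before the breaking.
(c) Not entailed — 'was assembling' is progressive on an accomplishment; it does not entail the completed 'assembled'.
(d) Entailed — 'Zoya spilled the soup' is causative; it entails the inchoative 'the soup spilled'.
(e) Not entailed — Aria broke the clock, not the soup; the soup belongs to the spilling event.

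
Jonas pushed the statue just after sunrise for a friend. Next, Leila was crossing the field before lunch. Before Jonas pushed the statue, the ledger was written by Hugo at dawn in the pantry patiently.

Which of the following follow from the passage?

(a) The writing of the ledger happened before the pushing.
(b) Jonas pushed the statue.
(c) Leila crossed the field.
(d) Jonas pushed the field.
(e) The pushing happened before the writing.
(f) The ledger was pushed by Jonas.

(a), (b)

(a) Entailed — the narrative places the writing before the pushing.
(b) Entailed — every conjunct here is already in the original pushing event.
(c) Not entailed — 'was crossing' is progressive on an accomplishment; it does not entail the completed 'crossed'.
(d) Not entailed — Jonas pushed the statue, not the field; the field belongs to the crossing event.
(e) Not entailed — the narrative places the writing before the pushing, not after.
(f) Not entailed — Jonas pushed the statue, not the ledger; the ledger belongs to the writing event.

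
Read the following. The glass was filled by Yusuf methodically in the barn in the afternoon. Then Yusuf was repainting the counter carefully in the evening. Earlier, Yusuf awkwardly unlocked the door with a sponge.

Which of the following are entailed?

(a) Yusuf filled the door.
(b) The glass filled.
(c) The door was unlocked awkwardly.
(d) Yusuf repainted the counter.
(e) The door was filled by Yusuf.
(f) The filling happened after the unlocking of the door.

(b), (c)

(a) Not entailed — Yusuf filled the glass, not the door; the door belongs to the unlocking event.
(b) Entailed — 'Yusuf filled the glass' is causative; it entails the inchoative 'the glass filled'.
(c) Entailed — every conjunct here is already in the original unlocking event.
(d) Not entailed — 'was repainting' is progressive on an accomplishment; it does not entail the completed 'repainted'.
(e) Not entailed — Yusuf filled the glass, not the door; the door belongs to the unlocking event.
(f) Not entailed — the narrative doesn't order the unlocking relative to the filling.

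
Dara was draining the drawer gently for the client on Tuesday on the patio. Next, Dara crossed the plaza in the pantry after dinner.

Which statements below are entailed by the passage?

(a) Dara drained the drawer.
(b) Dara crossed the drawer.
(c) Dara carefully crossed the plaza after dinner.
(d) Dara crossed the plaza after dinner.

(d)

(a) Not entailed — 'was draining' is progressive on an accomplishment; it does not entail the completed 'drained'.
(b) Not entailed — Dara crossed the plaza, not the drawer; the drawer belongs to the draining event.
(c) Not entailed — 'carefully' adds information not in the original event.
(d) Entailed — this follows by dropping conjuncts from the crossing event's description.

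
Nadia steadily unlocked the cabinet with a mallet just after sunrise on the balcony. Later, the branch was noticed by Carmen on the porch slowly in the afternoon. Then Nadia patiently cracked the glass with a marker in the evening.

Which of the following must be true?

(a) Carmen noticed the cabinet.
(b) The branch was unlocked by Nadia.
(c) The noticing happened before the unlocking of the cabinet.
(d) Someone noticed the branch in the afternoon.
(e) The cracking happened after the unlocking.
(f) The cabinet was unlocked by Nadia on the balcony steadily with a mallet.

(a) Not entailed — Carmen noticed the branch, not the cabinet; the cabinet belongs to the unlocking event.
(b) Not entailed — Nadia unlocked the cabinet, not the branch; the branch belongs to the noticing event.
(c) Not entailed — the narrative places the unlocking before the noticing, not after.
(d) Entailed — every conjunct here is already in the original noticing event.
(e) Entailed — the narrative places the unlocking before the cracking.
(f) Entailed — this follows by dropping conjuncts from the unlocking event's description.

(d), (e), (f)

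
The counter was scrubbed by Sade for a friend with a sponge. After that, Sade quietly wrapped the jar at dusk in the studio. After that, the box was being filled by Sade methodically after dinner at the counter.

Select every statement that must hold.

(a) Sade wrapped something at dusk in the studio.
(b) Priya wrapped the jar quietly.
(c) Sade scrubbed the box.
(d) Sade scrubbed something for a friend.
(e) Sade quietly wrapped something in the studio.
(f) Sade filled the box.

(a) Entailed — the original entails any weakening of itself; this just drops 'quietly' and generalizes the patient.
(b) Not entailed — the passage has Sade wrapping the jar, not Priya.
(c) Not entailed — Sade scrubbed the counter, not the box; the box belongs to the filling event.
(d) Entailed — every conjunct here is already in the original scrubbing event.
(e) Entailed — dropping 'at dusk' and generalizing the patient leaves a sub-description the original still satisfies.
(f) Not entailed — 'was filling' is progressive on an accomplishment; it does not entail the completed 'filled'.

(a), (d), (e)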